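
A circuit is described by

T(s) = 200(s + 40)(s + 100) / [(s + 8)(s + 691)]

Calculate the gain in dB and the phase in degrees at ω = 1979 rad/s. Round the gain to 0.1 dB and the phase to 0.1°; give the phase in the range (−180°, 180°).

At s = jω = j1979:
zero (s+40): 40 + j1979 → |·| = √(40²+1979²) = √3918041 ≈ 1979.4, ∠ = arctan(1979/40) ≈ 88.84°
zero (s+100): 100 + j1979 → |·| = √(100²+1979²) = √3926441 ≈ 1981.5, ∠ = arctan(1979/100) ≈ 87.11°
pole (s+8): 8 + j1979 → |·| = √(8²+1979²) = √3916505 ≈ 1979, ∠ = arctan(1979/8) ≈ 89.77°
pole (s+691): 691 + j1979 → |·| = √(691²+1979²) = √4393922 ≈ 2096.2, ∠ = arctan(1979/691) ≈ 70.75°
|T| = 200 · 3.9222e+06 / 4.1484e+06 ≈ 189.09
Gain = 20 log₁₀(189.09) ≈ 45.53 dB
∠T = 175.95° − 160.52° = 15.43°

45.5 dB, 15.4°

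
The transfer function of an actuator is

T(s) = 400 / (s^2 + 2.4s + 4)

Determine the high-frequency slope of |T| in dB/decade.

Each pole contributes −20 dB/decade at high frequency; each zero contributes +20 dB/decade.
Net: 0 zero(s) − 2 pole(s) → -40 dB/decade.

-40 dB/decade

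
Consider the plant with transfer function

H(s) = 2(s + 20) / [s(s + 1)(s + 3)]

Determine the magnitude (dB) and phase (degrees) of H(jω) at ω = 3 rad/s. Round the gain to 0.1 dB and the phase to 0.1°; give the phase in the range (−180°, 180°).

At s = jω = j3:
zero (s+20): 20 + j3 → |·| = √(20²+3²) = √409 ≈ 20.224, ∠ = arctan(3/20) ≈ 8.53°
pole (s+1): 1 + j3 → |·| = √(1²+3²) = √10 ≈ 3.1623, ∠ = arctan(3/1) ≈ 71.57°
pole (s+3): 3 + j3 → |·| = √(3²+3²) = √18 ≈ 4.2426, ∠ = arctan(3/3) ≈ 45.00°
pole at origin: |s| = 3, ∠ = 90.00° (in denominator)
|H| = 2 · 20.224 / 40.249 ≈ 1.0049
Gain = 20 log₁₀(1.0049) ≈ 0.04 dB
∠H = 8.53° − 206.57° = -198.04° ≡ 161.96° (principal value)

0.0 dB, 162.0°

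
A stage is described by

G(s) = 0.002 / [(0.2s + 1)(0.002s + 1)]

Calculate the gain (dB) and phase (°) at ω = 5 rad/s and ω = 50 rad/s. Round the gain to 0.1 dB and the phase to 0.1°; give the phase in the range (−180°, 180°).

At ω = 5 rad/s:
pole (1 + j5·0.2) = 1 + j1 → |·| ≈ 1.4142, ∠ ≈ 45.00°
pole (1 + j5·0.002) = 1 + j0.01 → |·| ≈ 1, ∠ ≈ 0.57°
|G| = 0.002 · 1 / (1.4142 · 1) ≈ 0.0014142
Gain = 20 log₁₀(0.0014142) ≈ -56.99 dB
∠G = (0°) − (45.00° + 0.57°) = -45.57°

At ω = 50 rad/s:
pole (1 + j50·0.2) = 1 + j10 → |·| ≈ 10.05, ∠ ≈ 84.29°
pole (1 + j50·0.002) = 1 + j0.1 → |·| ≈ 1.005, ∠ ≈ 5.71°
|G| = 0.002 · 1 / (10.05 · 1.005) ≈ 0.00019801
Gain = 20 log₁₀(0.00019801) ≈ -74.07 dB
∠G = (0°) − (84.29° + 5.71°) = -90.00°

ω = 5: -57.0 dB, -45.6°; ω = 50: -74.1 dB, -90.0°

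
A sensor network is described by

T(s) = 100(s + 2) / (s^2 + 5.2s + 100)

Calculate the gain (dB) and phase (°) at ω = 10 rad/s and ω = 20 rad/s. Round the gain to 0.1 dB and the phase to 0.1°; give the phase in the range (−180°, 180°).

ω = 10: 25.9 dB, -11.3°; ω = 20: 16.0 dB, -76.6°

At s = jω = j10:
zero (s+2): 2 + j10 → |·| = √(2²+10²) = √104 ≈ 10.198, ∠ = arctan(10/2) ≈ 78.69°
quadratic: (j10)² + 5.2·j10 + 100 = 0 + j52 → |·| ≈ 52, ∠ ≈ 90.00°
|T| = 100 · 10.198 / 52 ≈ 19.612
Gain = 20 log₁₀(19.612) ≈ 25.85 dB
∠T = 78.69° − 90.00° = -11.31°

At s = jω = j20:
zero (s+2): 2 + j20 → |·| = √(2²+20²) = √404 ≈ 20.1, ∠ = arctan(20/2) ≈ 84.29°
quadratic: (j20)² + 5.2·j20 + 100 = -300 + j104 → |·| ≈ 317.52, ∠ ≈ 160.88°
|T| = 100 · 20.1 / 317.52 ≈ 6.3303
Gain = 20 log₁₀(6.3303) ≈ 16.03 dB
∠T = 84.29° − 160.88° = -76.59°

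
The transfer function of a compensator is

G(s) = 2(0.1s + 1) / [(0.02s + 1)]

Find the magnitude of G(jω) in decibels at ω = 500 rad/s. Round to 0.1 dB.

At ω = 500 rad/s:
zero (1 + j500·0.1) = 1 + j50 → |·| ≈ 50.01, ∠ ≈ 88.85°
pole (1 + j500·0.02) = 1 + j10 → |·| ≈ 10.05, ∠ ≈ 84.29°
|G| = 2 · 50.01 / (10.05) ≈ 9.9522
Gain = 20 log₁₀(9.9522) ≈ 19.96 dB

20.0 dB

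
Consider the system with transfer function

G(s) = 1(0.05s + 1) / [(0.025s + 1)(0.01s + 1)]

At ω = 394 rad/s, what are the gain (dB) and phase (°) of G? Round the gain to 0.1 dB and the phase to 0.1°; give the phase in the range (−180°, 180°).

At ω = 394 rad/s:
zero (1 + j394·0.05) = 1 + j19.7 → |·| ≈ 19.725, ∠ ≈ 87.09°
pole (1 + j394·0.025) = 1 + j9.85 → |·| ≈ 9.9006, ∠ ≈ 84.20°
pole (1 + j394·0.01) = 1 + j3.94 → |·| ≈ 4.0649, ∠ ≈ 75.76°
|G| = 1 · 19.725 / (9.9006 · 4.0649) ≈ 0.49012
Gain = 20 log₁₀(0.49012) ≈ -6.19 dB
∠G = (87.09°) − (84.20° + 75.76°) = -72.87°

-6.2 dB, -72.9°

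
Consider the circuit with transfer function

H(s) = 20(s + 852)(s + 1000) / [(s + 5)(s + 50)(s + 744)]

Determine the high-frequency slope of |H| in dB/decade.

-20 dB/decade

Each pole contributes −20 dB/decade at high frequency; each zero contributes +20 dB/decade.
Net: 2 zero(s) − 3 pole(s) → -20 dB/decade.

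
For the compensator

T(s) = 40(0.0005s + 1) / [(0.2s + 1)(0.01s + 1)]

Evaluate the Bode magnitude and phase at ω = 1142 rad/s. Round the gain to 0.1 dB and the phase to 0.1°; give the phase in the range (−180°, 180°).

At ω = 1142 rad/s:
zero (1 + j1142·0.0005) = 1 + j0.571 → |·| ≈ 1.1515, ∠ ≈ 29.73°
pole (1 + j1142·0.2) = 1 + j228.4 → |·| ≈ 228.4, ∠ ≈ 89.75°
pole (1 + j1142·0.01) = 1 + j11.42 → |·| ≈ 11.464, ∠ ≈ 85.00°
|T| = 40 · 1.1515 / (228.4 · 11.464) ≈ 0.017591
Gain = 20 log₁₀(0.017591) ≈ -35.09 dB
∠T = (29.73°) − (89.75° + 85.00°) = -145.02°

-35.1 dB, -145.0°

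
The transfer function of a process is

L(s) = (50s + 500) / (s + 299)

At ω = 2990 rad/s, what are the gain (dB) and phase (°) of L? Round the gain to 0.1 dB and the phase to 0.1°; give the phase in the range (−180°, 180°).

33.9 dB, 5.5°

Substitute s = j2990:
Numerator: 50(j2990) + 500 = 500 + j149500
Denominator: (j2990) + 299 = 299 + j2990
|N| = √(500² + 149500²) ≈ 1.495e+05, ∠N ≈ 89.81°
|D| = √(299² + 2990²) ≈ 3004.9, ∠D ≈ 84.29°
|L| = 1.495e+05 / 3004.9 ≈ 49.752
Gain = 20 log₁₀(49.752) ≈ 33.94 dB
∠L = 89.81° − 84.29° = 5.52°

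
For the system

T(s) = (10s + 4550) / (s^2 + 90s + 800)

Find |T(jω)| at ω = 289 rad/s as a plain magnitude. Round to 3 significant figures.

0.0622

Substitute s = j289:
Numerator: 10(j289) + 4550 = 4550 + j2890
Denominator: (j289)^2 + 90(j289) + 800 = -82721 + j26010
|N| = √(4550² + 2890²) ≈ 5390.2, ∠N ≈ 32.42°
|D| = √(82721² + 26010²) ≈ 86714, ∠D ≈ 162.55°
|T| = 5390.2 / 86714 ≈ 0.062161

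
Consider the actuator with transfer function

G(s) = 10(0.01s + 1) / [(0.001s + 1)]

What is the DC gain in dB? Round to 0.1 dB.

20.0 dB

G(0) = 10 · 1 / 1 = 10
20 log₁₀(10) ≈ 20.00 dB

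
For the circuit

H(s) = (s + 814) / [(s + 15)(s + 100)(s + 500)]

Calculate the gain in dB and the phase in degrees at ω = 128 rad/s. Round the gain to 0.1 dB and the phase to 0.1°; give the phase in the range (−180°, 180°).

At s = jω = j128:
zero (s+814): 814 + j128 → |·| = √(814²+128²) = √678980 ≈ 824, ∠ = arctan(128/814) ≈ 8.94°
pole (s+15): 15 + j128 → |·| = √(15²+128²) = √16609 ≈ 128.88, ∠ = arctan(128/15) ≈ 83.32°
pole (s+100): 100 + j128 → |·| = √(100²+128²) = √26384 ≈ 162.43, ∠ = arctan(128/100) ≈ 52.00°
pole (s+500): 500 + j128 → |·| = √(500²+128²) = √266384 ≈ 516.12, ∠ = arctan(128/500) ≈ 14.36°
|H| = 1 · 824 / 1.0804e+07 ≈ 7.6268e-05
Gain = 20 log₁₀(7.6268e-05) ≈ -82.35 dB
∠H = 8.94° − 149.68° = -140.74°

-82.4 dB, -140.7°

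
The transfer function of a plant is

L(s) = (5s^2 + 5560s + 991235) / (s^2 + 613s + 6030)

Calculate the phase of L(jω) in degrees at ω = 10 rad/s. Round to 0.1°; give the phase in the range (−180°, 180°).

Substitute s = j10:
Numerator: 5(j10)^2 + 5560(j10) + 991235 = 990735 + j55600
Denominator: (j10)^2 + 613(j10) + 6030 = 5930 + j6130
|N| = √(990735² + 55600²) ≈ 9.9229e+05, ∠N ≈ 3.21°
|D| = √(5930² + 6130²) ≈ 8528.9, ∠D ≈ 45.95°
∠L = 3.21° − 45.95° = -42.74°

-42.7°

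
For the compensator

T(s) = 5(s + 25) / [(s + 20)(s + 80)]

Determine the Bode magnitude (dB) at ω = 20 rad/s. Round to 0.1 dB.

-23.3 dB

At s = jω = j20:
zero (s+25): 25 + j20 → |·| = √(25²+20²) = √1025 ≈ 32.016, ∠ = arctan(20/25) ≈ 38.66°
pole (s+20): 20 + j20 → |·| = √(20²+20²) = √800 ≈ 28.284, ∠ = arctan(20/20) ≈ 45.00°
pole (s+80): 80 + j20 → |·| = √(80²+20²) = √6800 ≈ 82.462, ∠ = arctan(20/80) ≈ 14.04°
|T| = 5 · 32.016 / 2332.4 ≈ 0.068633
Gain = 20 log₁₀(0.068633) ≈ -23.27 dB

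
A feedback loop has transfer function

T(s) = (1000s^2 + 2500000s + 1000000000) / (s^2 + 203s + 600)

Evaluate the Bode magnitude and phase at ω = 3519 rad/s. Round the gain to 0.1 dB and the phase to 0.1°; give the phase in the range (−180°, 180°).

61.3 dB, -34.4°

Substitute s = j3519:
Numerator: 1000(j3519)^2 + 2500000(j3519) + 1000000000 = -11383361000 + j8797500000
Denominator: (j3519)^2 + 203(j3519) + 600 = -12382761 + j714357
|N| = √(11383361000² + 8797500000²) ≈ 1.4387e+10, ∠N ≈ 142.30°
|D| = √(12382761² + 714357²) ≈ 1.2403e+07, ∠D ≈ 176.70°
|T| = 1.4387e+10 / 1.2403e+07 ≈ 1160
Gain = 20 log₁₀(1160) ≈ 61.29 dB
∠T = 142.30° − 176.70° = -34.40°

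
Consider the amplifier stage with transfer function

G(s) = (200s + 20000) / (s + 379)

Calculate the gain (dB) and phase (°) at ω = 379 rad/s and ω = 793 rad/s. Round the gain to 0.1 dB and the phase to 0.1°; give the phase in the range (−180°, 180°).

Substitute s = j379:
Numerator: 200(j379) + 20000 = 20000 + j75800
Denominator: (j379) + 379 = 379 + j379
|N| = √(20000² + 75800²) ≈ 78394, ∠N ≈ 75.22°
|D| = √(379² + 379²) ≈ 535.99, ∠D ≈ 45.00°
|G| = 78394 / 535.99 ≈ 146.26
Gain = 20 log₁₀(146.26) ≈ 43.30 dB
∠G = 75.22° − 45.00° = 30.22°

Substitute s = j793:
Numerator: 200(j793) + 20000 = 20000 + j158600
Denominator: (j793) + 379 = 379 + j793
|N| = √(20000² + 158600²) ≈ 1.5986e+05, ∠N ≈ 82.81°
|D| = √(379² + 793²) ≈ 878.91, ∠D ≈ 64.46°
|G| = 1.5986e+05 / 878.91 ≈ 181.88
Gain = 20 log₁₀(181.88) ≈ 45.20 dB
∠G = 82.81° − 64.46° = 18.35°

ω = 379: 43.3 dB, 30.2°; ω = 793: 45.2 dB, 18.4°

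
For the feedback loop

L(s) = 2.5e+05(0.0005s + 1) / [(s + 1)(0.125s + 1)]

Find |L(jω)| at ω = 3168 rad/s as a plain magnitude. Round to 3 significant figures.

0.373

At ω = 3168 rad/s:
zero (1 + j3168·0.0005) = 1 + j1.584 → |·| ≈ 1.8732, ∠ ≈ 57.74°
pole (1 + j3168·1) = 1 + j3168 → |·| ≈ 3168, ∠ ≈ 89.98°
pole (1 + j3168·0.125) = 1 + j396 → |·| ≈ 396, ∠ ≈ 89.86°
|L| = 2.5e+05 · 1.8732 / (3168 · 396) ≈ 0.37329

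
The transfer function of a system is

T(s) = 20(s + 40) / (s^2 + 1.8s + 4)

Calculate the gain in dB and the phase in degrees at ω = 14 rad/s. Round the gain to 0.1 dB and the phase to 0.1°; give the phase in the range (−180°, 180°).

12.8 dB, -153.2°

At s = jω = j14:
zero (s+40): 40 + j14 → |·| = √(40²+14²) = √1796 ≈ 42.379, ∠ = arctan(14/40) ≈ 19.29°
quadratic: (j14)² + 1.8·j14 + 4 = -192 + j25.2 → |·| ≈ 193.65, ∠ ≈ 172.52°
|T| = 20 · 42.379 / 193.65 ≈ 4.3769
Gain = 20 log₁₀(4.3769) ≈ 12.82 dB
∠T = 19.29° − 172.52° = -153.23°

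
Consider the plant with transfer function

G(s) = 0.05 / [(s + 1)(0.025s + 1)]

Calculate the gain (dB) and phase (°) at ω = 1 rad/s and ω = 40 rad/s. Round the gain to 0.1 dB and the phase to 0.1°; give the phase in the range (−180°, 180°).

At ω = 1 rad/s:
pole (1 + j1·1) = 1 + j1 → |·| ≈ 1.4142, ∠ ≈ 45.00°
pole (1 + j1·0.025) = 1 + j0.025 → |·| ≈ 1.0003, ∠ ≈ 1.43°
|G| = 0.05 · 1 / (1.4142 · 1.0003) ≈ 0.035345
Gain = 20 log₁₀(0.035345) ≈ -29.03 dB
∠G = (0°) − (45.00° + 1.43°) = -46.43°

At ω = 40 rad/s:
pole (1 + j40·1) = 1 + j40 → |·| ≈ 40.012, ∠ ≈ 88.57°
pole (1 + j40·0.025) = 1 + j1 → |·| ≈ 1.4142, ∠ ≈ 45.00°
|G| = 0.05 · 1 / (40.012 · 1.4142) ≈ 0.00088363
Gain = 20 log₁₀(0.00088363) ≈ -61.07 dB
∠G = (0°) − (88.57° + 45.00°) = -133.57°

ω = 1: -29.0 dB, -46.4°; ω = 40: -61.1 dB, -133.6°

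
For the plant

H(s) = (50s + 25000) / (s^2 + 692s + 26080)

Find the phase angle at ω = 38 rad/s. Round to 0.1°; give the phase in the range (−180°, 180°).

-42.5°

Substitute s = j38:
Numerator: 50(j38) + 25000 = 25000 + j1900
Denominator: (j38)^2 + 692(j38) + 26080 = 24636 + j26296
|N| = √(25000² + 1900²) ≈ 25072, ∠N ≈ 4.35°
|D| = √(24636² + 26296²) ≈ 36033, ∠D ≈ 46.87°
∠H = 4.35° − 46.87° = -42.52°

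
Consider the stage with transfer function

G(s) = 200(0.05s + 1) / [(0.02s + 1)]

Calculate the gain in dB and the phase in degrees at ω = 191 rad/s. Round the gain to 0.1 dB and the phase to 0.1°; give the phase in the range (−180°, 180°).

At ω = 191 rad/s:
zero (1 + j191·0.05) = 1 + j9.55 → |·| ≈ 9.6022, ∠ ≈ 84.02°
pole (1 + j191·0.02) = 1 + j3.82 → |·| ≈ 3.9487, ∠ ≈ 75.33°
|G| = 200 · 9.6022 / (3.9487) ≈ 486.35
Gain = 20 log₁₀(486.35) ≈ 53.74 dB
∠G = (84.02°) − (75.33°) = 8.69°

53.7 dB, 8.7°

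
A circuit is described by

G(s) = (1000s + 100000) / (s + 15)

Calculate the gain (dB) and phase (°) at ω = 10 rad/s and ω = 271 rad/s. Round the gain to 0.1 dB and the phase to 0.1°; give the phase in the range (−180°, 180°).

ω = 10: 74.9 dB, -28.0°; ω = 271: 60.5 dB, -17.1°

Substitute s = j10:
Numerator: 1000(j10) + 100000 = 100000 + j10000
Denominator: (j10) + 15 = 15 + j10
|N| = √(100000² + 10000²) ≈ 1.005e+05, ∠N ≈ 5.71°
|D| = √(15² + 10²) ≈ 18.028, ∠D ≈ 33.69°
|G| = 1.005e+05 / 18.028 ≈ 5574.7
Gain = 20 log₁₀(5574.7) ≈ 74.92 dB
∠G = 5.71° − 33.69° = -27.98°

Substitute s = j271:
Numerator: 1000(j271) + 100000 = 100000 + j271000
Denominator: (j271) + 15 = 15 + j271
|N| = √(100000² + 271000²) ≈ 2.8886e+05, ∠N ≈ 69.75°
|D| = √(15² + 271²) ≈ 271.41, ∠D ≈ 86.83°
|G| = 2.8886e+05 / 271.41 ≈ 1064.3
Gain = 20 log₁₀(1064.3) ≈ 60.54 dB
∠G = 69.75° − 86.83° = -17.08°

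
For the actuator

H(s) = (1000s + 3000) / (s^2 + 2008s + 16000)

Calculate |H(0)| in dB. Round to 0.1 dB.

H(0) = 3000 / 16000 = 0.1875
20 log₁₀(0.1875) ≈ -14.54 dB

-14.5 dB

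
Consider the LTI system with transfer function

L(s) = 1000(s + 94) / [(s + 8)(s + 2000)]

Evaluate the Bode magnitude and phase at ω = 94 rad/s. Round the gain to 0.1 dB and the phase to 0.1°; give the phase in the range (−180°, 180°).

-3.1 dB, -42.8°

At s = jω = j94:
zero (s+94): 94 + j94 → |·| = √(94²+94²) = √17672 ≈ 132.94, ∠ = arctan(94/94) ≈ 45.00°
pole (s+8): 8 + j94 → |·| = √(8²+94²) = √8900 ≈ 94.34, ∠ = arctan(94/8) ≈ 85.14°
pole (s+2000): 2000 + j94 → |·| = √(2000²+94²) = √4008836 ≈ 2002.2, ∠ = arctan(94/2000) ≈ 2.69°
|L| = 1000 · 132.94 / 1.8889e+05 ≈ 0.7038
Gain = 20 log₁₀(0.7038) ≈ -3.05 dB
∠L = 45.00° − 87.83° = -42.83°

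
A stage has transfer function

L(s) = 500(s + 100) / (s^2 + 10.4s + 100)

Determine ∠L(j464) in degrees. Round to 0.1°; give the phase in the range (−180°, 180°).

At s = jω = j464:
zero (s+100): 100 + j464 → |·| = √(100²+464²) = √225296 ≈ 474.65, ∠ = arctan(464/100) ≈ 77.84°
quadratic: (j464)² + 10.4·j464 + 100 = -215196 + j4825.6 → |·| ≈ 2.1525e+05, ∠ ≈ 178.72°
∠L = 77.84° − 178.72° = -100.88°

-100.9°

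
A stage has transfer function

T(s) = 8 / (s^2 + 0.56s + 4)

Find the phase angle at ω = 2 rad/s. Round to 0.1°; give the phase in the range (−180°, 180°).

-90.0°

At s = jω = j2:
quadratic: (j2)² + 0.56·j2 + 4 = 0 + j1.12 → |·| ≈ 1.12, ∠ ≈ 90.00°
∠T = 0.00° − 90.00° = -90.00°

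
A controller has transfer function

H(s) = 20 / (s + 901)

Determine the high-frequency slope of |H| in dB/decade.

Each pole contributes −20 dB/decade at high frequency; each zero contributes +20 dB/decade.
Net: 0 zero(s) − 1 pole(s) → -20 dB/decade.

-20 dB/decade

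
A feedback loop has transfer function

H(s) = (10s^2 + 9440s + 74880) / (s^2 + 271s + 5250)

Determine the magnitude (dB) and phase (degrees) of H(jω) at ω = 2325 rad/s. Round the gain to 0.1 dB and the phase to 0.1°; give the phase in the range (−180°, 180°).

20.6 dB, -15.5°

Substitute s = j2325:
Numerator: 10(j2325)^2 + 9440(j2325) + 74880 = -53981370 + j21948000
Denominator: (j2325)^2 + 271(j2325) + 5250 = -5400375 + j630075
|N| = √(53981370² + 21948000²) ≈ 5.8273e+07, ∠N ≈ 157.87°
|D| = √(5400375² + 630075²) ≈ 5.437e+06, ∠D ≈ 173.35°
|H| = 5.8273e+07 / 5.437e+06 ≈ 10.718
Gain = 20 log₁₀(10.718) ≈ 20.60 dB
∠H = 157.87° − 173.35° = -15.48°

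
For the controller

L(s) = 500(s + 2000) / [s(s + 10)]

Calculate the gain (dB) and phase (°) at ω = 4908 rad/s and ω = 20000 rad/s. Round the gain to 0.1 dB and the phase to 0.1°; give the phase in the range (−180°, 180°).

ω = 4908: -19.2 dB, -112.1°; ω = 20000: -32.0 dB, -95.7°

At s = jω = j4908:
zero (s+2000): 2000 + j4908 → |·| = √(2000²+4908²) = √28088464 ≈ 5299.9, ∠ = arctan(4908/2000) ≈ 67.83°
pole (s+10): 10 + j4908 → |·| = √(10²+4908²) = √24088564 ≈ 4908, ∠ = arctan(4908/10) ≈ 89.88°
pole at origin: |s| = 4908, ∠ = 90.00° (in denominator)
|L| = 500 · 5299.9 / 2.4088e+07 ≈ 0.11001
Gain = 20 log₁₀(0.11001) ≈ -19.17 dB
∠L = 67.83° − 179.88° = -112.05°

At s = jω = j20000:
zero (s+2000): 2000 + j20000 → |·| = √(2000²+20000²) = √404000000 ≈ 20100, ∠ = arctan(20000/2000) ≈ 84.29°
pole (s+10): 10 + j20000 → |·| = √(10²+20000²) = √400000100 ≈ 20000, ∠ = arctan(20000/10) ≈ 89.97°
pole at origin: |s| = 20000, ∠ = 90.00° (in denominator)
|L| = 500 · 20100 / 4e+08 ≈ 0.025125
Gain = 20 log₁₀(0.025125) ≈ -32.00 dB
∠L = 84.29° − 179.97° = -95.68°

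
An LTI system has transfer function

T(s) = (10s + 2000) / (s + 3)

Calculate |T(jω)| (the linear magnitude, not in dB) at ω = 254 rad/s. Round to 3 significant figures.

12.7

Substitute s = j254:
Numerator: 10(j254) + 2000 = 2000 + j2540
Denominator: (j254) + 3 = 3 + j254
|N| = √(2000² + 2540²) ≈ 3232.9, ∠N ≈ 51.78°
|D| = √(3² + 254²) ≈ 254.02, ∠D ≈ 89.32°
|T| = 3232.9 / 254.02 ≈ 12.727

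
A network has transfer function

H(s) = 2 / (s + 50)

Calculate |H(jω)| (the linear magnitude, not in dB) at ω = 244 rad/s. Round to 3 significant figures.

0.00803

At s = jω = j244:
pole (s+50): 50 + j244 → |·| = √(50²+244²) = √62036 ≈ 249.07, ∠ = arctan(244/50) ≈ 78.42°
|H| = 2 / 249.07 ≈ 0.0080299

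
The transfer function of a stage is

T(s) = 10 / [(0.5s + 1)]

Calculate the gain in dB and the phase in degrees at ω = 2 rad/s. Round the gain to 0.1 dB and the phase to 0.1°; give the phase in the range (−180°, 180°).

17.0 dB, -45.0°

At ω = 2 rad/s:
pole (1 + j2·0.5) = 1 + j1 → |·| ≈ 1.4142, ∠ ≈ 45.00°
|T| = 10 · 1 / (1.4142) ≈ 7.0711
Gain = 20 log₁₀(7.0711) ≈ 16.99 dB
∠T = (0°) − (45.00°) = -45.00°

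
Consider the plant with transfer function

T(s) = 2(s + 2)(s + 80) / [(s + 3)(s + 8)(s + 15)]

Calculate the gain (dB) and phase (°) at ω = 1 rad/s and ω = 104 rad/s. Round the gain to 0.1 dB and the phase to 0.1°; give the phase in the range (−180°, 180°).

ω = 1: -0.6 dB, -2.1°; ω = 104: -32.4 dB, -114.4°

At s = jω = j1:
zero (s+2): 2 + j1 → |·| = √(2²+1²) = √5 ≈ 2.2361, ∠ = arctan(1/2) ≈ 26.57°
zero (s+80): 80 + j1 → |·| = √(80²+1²) = √6401 ≈ 80.006, ∠ = arctan(1/80) ≈ 0.72°
pole (s+3): 3 + j1 → |·| = √(3²+1²) = √10 ≈ 3.1623, ∠ = arctan(1/3) ≈ 18.43°
pole (s+8): 8 + j1 → |·| = √(8²+1²) = √65 ≈ 8.0623, ∠ = arctan(1/8) ≈ 7.13°
pole (s+15): 15 + j1 → |·| = √(15²+1²) = √226 ≈ 15.033, ∠ = arctan(1/15) ≈ 3.81°
|T| = 2 · 178.9 / 383.27 ≈ 0.93355
Gain = 20 log₁₀(0.93355) ≈ -0.60 dB
∠T = 27.29° − 29.37° = -2.08°

At s = jω = j104:
zero (s+2): 2 + j104 → |·| = √(2²+104²) = √10820 ≈ 104.02, ∠ = arctan(104/2) ≈ 88.90°
zero (s+80): 80 + j104 → |·| = √(80²+104²) = √17216 ≈ 131.21, ∠ = arctan(104/80) ≈ 52.43°
pole (s+3): 3 + j104 → |·| = √(3²+104²) = √10825 ≈ 104.04, ∠ = arctan(104/3) ≈ 88.35°
pole (s+8): 8 + j104 → |·| = √(8²+104²) = √10880 ≈ 104.31, ∠ = arctan(104/8) ≈ 85.60°
pole (s+15): 15 + j104 → |·| = √(15²+104²) = √11041 ≈ 105.08, ∠ = arctan(104/15) ≈ 81.79°
|T| = 2 · 13648 / 1.1404e+06 ≈ 0.023935
Gain = 20 log₁₀(0.023935) ≈ -32.42 dB
∠T = 141.33° − 255.74° = -114.41°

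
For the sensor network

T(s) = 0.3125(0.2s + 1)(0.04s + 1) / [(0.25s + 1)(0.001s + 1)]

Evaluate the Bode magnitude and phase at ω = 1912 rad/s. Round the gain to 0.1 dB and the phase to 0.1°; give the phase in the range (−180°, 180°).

19.0 dB, 26.8°

At ω = 1912 rad/s:
zero (1 + j1912·0.2) = 1 + j382.4 → |·| ≈ 382.4, ∠ ≈ 89.85°
zero (1 + j1912·0.04) = 1 + j76.48 → |·| ≈ 76.487, ∠ ≈ 89.25°
pole (1 + j1912·0.25) = 1 + j478 → |·| ≈ 478, ∠ ≈ 89.88°
pole (1 + j1912·0.001) = 1 + j1.912 → |·| ≈ 2.1577, ∠ ≈ 62.39°
|T| = 0.3125 · 382.4 · 76.487 / (478 · 2.1577) ≈ 8.8621
Gain = 20 log₁₀(8.8621) ≈ 18.95 dB
∠T = (89.85° + 89.25°) − (89.88° + 62.39°) = 26.83°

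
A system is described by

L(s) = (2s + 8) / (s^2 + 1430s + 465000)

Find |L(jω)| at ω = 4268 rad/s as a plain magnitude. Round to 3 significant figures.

0.000455

Substitute s = j4268:
Numerator: 2(j4268) + 8 = 8 + j8536
Denominator: (j4268)^2 + 1430(j4268) + 465000 = -17750824 + j6103240
|N| = √(8² + 8536²) ≈ 8536, ∠N ≈ 89.95°
|D| = √(17750824² + 6103240²) ≈ 1.8771e+07, ∠D ≈ 161.03°
|L| = 8536 / 1.8771e+07 ≈ 0.00045474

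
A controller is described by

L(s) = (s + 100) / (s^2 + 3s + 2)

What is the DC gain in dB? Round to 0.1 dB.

L(0) = 100 / 2 = 50
20 log₁₀(50) ≈ 33.98 dB

34.0 dB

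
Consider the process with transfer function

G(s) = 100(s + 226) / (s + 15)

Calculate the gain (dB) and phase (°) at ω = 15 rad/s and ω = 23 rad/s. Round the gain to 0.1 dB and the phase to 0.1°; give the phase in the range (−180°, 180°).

ω = 15: 60.6 dB, -41.2°; ω = 23: 58.4 dB, -51.1°

At s = jω = j15:
zero (s+226): 226 + j15 → |·| = √(226²+15²) = √51301 ≈ 226.5, ∠ = arctan(15/226) ≈ 3.80°
pole (s+15): 15 + j15 → |·| = √(15²+15²) = √450 ≈ 21.213, ∠ = arctan(15/15) ≈ 45.00°
|G| = 100 · 226.5 / 21.213 ≈ 1067.7
Gain = 20 log₁₀(1067.7) ≈ 60.57 dB
∠G = 3.80° − 45.00° = -41.20°

At s = jω = j23:
zero (s+226): 226 + j23 → |·| = √(226²+23²) = √51605 ≈ 227.17, ∠ = arctan(23/226) ≈ 5.81°
pole (s+15): 15 + j23 → |·| = √(15²+23²) = √754 ≈ 27.459, ∠ = arctan(23/15) ≈ 56.89°
|G| = 100 · 227.17 / 27.459 ≈ 827.31
Gain = 20 log₁₀(827.31) ≈ 58.35 dB
∠G = 5.81° − 56.89° = -51.08°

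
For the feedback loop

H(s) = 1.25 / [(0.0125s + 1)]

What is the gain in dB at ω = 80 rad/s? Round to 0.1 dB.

-1.1 dB

At ω = 80 rad/s:
pole (1 + j80·0.0125) = 1 + j1 → |·| ≈ 1.4142, ∠ ≈ 45.00°
|H| = 1.25 · 1 / (1.4142) ≈ 0.88389
Gain = 20 log₁₀(0.88389) ≈ -1.07 dB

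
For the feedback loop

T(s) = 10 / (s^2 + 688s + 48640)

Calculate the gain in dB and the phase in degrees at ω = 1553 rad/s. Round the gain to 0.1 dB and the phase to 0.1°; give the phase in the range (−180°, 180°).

-108.3 dB, -155.7°

Substitute s = j1553:
Numerator: 10 = 10 + j0
Denominator: (j1553)^2 + 688(j1553) + 48640 = -2363169 + j1068464
|N| = √(10² + 0²) ≈ 10, ∠N ≈ 0.00°
|D| = √(2363169² + 1068464²) ≈ 2.5935e+06, ∠D ≈ 155.67°
|T| = 10 / 2.5935e+06 ≈ 3.8558e-06
Gain = 20 log₁₀(3.8558e-06) ≈ -108.28 dB
∠T = 0.00° − 155.67° = -155.67°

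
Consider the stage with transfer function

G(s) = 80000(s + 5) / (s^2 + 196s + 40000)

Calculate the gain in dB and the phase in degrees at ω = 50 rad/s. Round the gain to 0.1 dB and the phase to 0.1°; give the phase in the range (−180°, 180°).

At s = jω = j50:
zero (s+5): 5 + j50 → |·| = √(5²+50²) = √2525 ≈ 50.249, ∠ = arctan(50/5) ≈ 84.29°
quadratic: (j50)² + 196·j50 + 40000 = 37500 + j9800 → |·| ≈ 38759, ∠ ≈ 14.65°
|G| = 80000 · 50.249 / 38759 ≈ 103.72
Gain = 20 log₁₀(103.72) ≈ 40.32 dB
∠G = 84.29° − 14.65° = 69.64°

40.3 dB, 69.6°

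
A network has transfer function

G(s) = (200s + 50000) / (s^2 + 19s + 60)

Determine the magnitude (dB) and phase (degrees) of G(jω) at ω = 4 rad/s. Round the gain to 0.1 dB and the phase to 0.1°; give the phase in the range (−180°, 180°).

Substitute s = j4:
Numerator: 200(j4) + 50000 = 50000 + j800
Denominator: (j4)^2 + 19(j4) + 60 = 44 + j76
|N| = √(50000² + 800²) ≈ 50006, ∠N ≈ 0.92°
|D| = √(44² + 76²) ≈ 87.818, ∠D ≈ 59.93°
|G| = 50006 / 87.818 ≈ 569.43
Gain = 20 log₁₀(569.43) ≈ 55.11 dB
∠G = 0.92° − 59.93° = -59.01°

55.1 dB, -59.0°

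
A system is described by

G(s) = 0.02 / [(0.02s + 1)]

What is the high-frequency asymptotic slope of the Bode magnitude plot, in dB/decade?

-20 dB/decade

Each pole contributes −20 dB/decade at high frequency; each zero contributes +20 dB/decade.
Net: 0 zero(s) − 1 pole(s) → -20 dB/decade.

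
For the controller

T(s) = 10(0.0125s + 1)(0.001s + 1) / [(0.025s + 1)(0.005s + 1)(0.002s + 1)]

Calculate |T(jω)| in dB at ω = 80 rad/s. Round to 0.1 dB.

15.3 dB

At ω = 80 rad/s:
zero (1 + j80·0.0125) = 1 + j1 → |·| ≈ 1.4142, ∠ ≈ 45.00°
zero (1 + j80·0.001) = 1 + j0.08 → |·| ≈ 1.0032, ∠ ≈ 4.57°
pole (1 + j80·0.025) = 1 + j2 → |·| ≈ 2.2361, ∠ ≈ 63.43°
pole (1 + j80·0.005) = 1 + j0.4 → |·| ≈ 1.077, ∠ ≈ 21.80°
pole (1 + j80·0.002) = 1 + j0.16 → |·| ≈ 1.0127, ∠ ≈ 9.09°
|T| = 10 · 1.4142 · 1.0032 / (2.2361 · 1.077 · 1.0127) ≈ 5.8172
Gain = 20 log₁₀(5.8172) ≈ 15.29 dB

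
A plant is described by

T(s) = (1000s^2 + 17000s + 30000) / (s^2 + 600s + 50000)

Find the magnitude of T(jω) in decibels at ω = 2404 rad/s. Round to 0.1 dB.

Substitute s = j2404:
Numerator: 1000(j2404)^2 + 17000(j2404) + 30000 = -5779186000 + j40868000
Denominator: (j2404)^2 + 600(j2404) + 50000 = -5729216 + j1442400
|N| = √(5779186000² + 40868000²) ≈ 5.7793e+09, ∠N ≈ 179.59°
|D| = √(5729216² + 1442400²) ≈ 5.908e+06, ∠D ≈ 165.87°
|T| = 5.7793e+09 / 5.908e+06 ≈ 978.22
Gain = 20 log₁₀(978.22) ≈ 59.81 dB

59.8 dB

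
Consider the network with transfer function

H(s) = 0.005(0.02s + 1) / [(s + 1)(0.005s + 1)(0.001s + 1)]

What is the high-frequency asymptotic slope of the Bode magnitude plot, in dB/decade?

-40 dB/decade

Each pole contributes −20 dB/decade at high frequency; each zero contributes +20 dB/decade.
Net: 1 zero(s) − 3 pole(s) → -40 dB/decade.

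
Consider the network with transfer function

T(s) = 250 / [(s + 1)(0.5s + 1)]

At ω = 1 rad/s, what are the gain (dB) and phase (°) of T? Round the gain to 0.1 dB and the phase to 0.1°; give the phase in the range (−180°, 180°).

At ω = 1 rad/s:
pole (1 + j1·1) = 1 + j1 → |·| ≈ 1.4142, ∠ ≈ 45.00°
pole (1 + j1·0.5) = 1 + j0.5 → |·| ≈ 1.118, ∠ ≈ 26.57°
|T| = 250 · 1 / (1.4142 · 1.118) ≈ 158.12
Gain = 20 log₁₀(158.12) ≈ 43.98 dB
∠T = (0°) − (45.00° + 26.57°) = -71.57°

44.0 dB, -71.6°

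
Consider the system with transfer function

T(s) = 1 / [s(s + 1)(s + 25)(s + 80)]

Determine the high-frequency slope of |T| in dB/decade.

-80 dB/decade

Each pole contributes −20 dB/decade at high frequency; each zero contributes +20 dB/decade.
Net: 0 zero(s) − 4 pole(s) → -80 dB/decade.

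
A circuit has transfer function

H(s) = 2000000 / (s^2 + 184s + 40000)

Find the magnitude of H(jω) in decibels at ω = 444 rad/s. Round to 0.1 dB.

21.1 dB

At s = jω = j444:
quadratic: (j444)² + 184·j444 + 40000 = -157136 + j81696 → |·| ≈ 1.771e+05, ∠ ≈ 152.53°
|H| = 2000000 / 1.771e+05 ≈ 11.293
Gain = 20 log₁₀(11.293) ≈ 21.06 dB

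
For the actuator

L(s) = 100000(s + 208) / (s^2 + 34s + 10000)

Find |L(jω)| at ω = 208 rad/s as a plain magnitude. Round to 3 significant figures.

865

At s = jω = j208:
zero (s+208): 208 + j208 → |·| = √(208²+208²) = √86528 ≈ 294.16, ∠ = arctan(208/208) ≈ 45.00°
quadratic: (j208)² + 34·j208 + 10000 = -33264 + j7072 → |·| ≈ 34007, ∠ ≈ 168.00°
|L| = 100000 · 294.16 / 34007 ≈ 865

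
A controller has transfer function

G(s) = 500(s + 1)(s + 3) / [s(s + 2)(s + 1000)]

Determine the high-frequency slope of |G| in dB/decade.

-20 dB/decade

Each pole contributes −20 dB/decade at high frequency; each zero contributes +20 dB/decade.
Net: 2 zero(s) − 3 pole(s) → -20 dB/decade.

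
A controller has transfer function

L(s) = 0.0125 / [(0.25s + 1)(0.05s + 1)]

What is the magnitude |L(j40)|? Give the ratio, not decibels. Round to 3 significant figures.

0.000556

At ω = 40 rad/s:
pole (1 + j40·0.25) = 1 + j10 → |·| ≈ 10.05, ∠ ≈ 84.29°
pole (1 + j40·0.05) = 1 + j2 → |·| ≈ 2.2361, ∠ ≈ 63.43°
|L| = 0.0125 · 1 / (10.05 · 2.2361) ≈ 0.00055623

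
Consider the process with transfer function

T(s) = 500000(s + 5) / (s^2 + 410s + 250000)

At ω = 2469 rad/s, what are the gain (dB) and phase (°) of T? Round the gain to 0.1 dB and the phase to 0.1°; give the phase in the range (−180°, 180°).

At s = jω = j2469:
zero (s+5): 5 + j2469 → |·| = √(5²+2469²) = √6095986 ≈ 2469, ∠ = arctan(2469/5) ≈ 89.88°
quadratic: (j2469)² + 410·j2469 + 250000 = -5845961 + j1012290 → |·| ≈ 5.933e+06, ∠ ≈ 170.18°
|T| = 500000 · 2469 / 5.933e+06 ≈ 208.07
Gain = 20 log₁₀(208.07) ≈ 46.36 dB
∠T = 89.88° − 170.18° = -80.30°

46.4 dB, -80.3°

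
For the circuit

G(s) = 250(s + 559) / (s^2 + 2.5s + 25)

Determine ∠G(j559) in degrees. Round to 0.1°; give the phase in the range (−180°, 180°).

-134.7°

At s = jω = j559:
zero (s+559): 559 + j559 → |·| = √(559²+559²) = √624962 ≈ 790.55, ∠ = arctan(559/559) ≈ 45.00°
quadratic: (j559)² + 2.5·j559 + 25 = -312456 + j1397.5 → |·| ≈ 3.1246e+05, ∠ ≈ 179.74°
∠G = 45.00° − 179.74° = -134.74°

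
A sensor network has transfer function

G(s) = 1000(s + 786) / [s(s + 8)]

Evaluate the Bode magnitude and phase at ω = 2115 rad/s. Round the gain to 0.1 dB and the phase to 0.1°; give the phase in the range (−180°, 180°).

At s = jω = j2115:
zero (s+786): 786 + j2115 → |·| = √(786²+2115²) = √5091021 ≈ 2256.3, ∠ = arctan(2115/786) ≈ 69.61°
pole (s+8): 8 + j2115 → |·| = √(8²+2115²) = √4473289 ≈ 2115, ∠ = arctan(2115/8) ≈ 89.78°
pole at origin: |s| = 2115, ∠ = 90.00° (in denominator)
|G| = 1000 · 2256.3 / 4.4732e+06 ≈ 0.5044
Gain = 20 log₁₀(0.5044) ≈ -5.94 dB
∠G = 69.61° − 179.78° = -110.17°

-5.9 dB, -110.2°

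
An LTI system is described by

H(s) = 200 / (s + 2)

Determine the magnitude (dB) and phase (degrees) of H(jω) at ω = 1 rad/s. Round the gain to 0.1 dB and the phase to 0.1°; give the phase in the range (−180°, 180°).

At s = jω = j1:
pole (s+2): 2 + j1 → |·| = √(2²+1²) = √5 ≈ 2.2361, ∠ = arctan(1/2) ≈ 26.57°
|H| = 200 / 2.2361 ≈ 89.441
Gain = 20 log₁₀(89.441) ≈ 39.03 dB
∠H = 0.00° − 26.57° = -26.57°

39.0 dB, -26.6°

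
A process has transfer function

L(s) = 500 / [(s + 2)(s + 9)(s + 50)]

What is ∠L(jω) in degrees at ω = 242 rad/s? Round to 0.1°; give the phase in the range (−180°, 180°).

104.3°

At s = jω = j242:
pole (s+2): 2 + j242 → |·| = √(2²+242²) = √58568 ≈ 242.01, ∠ = arctan(242/2) ≈ 89.53°
pole (s+9): 9 + j242 → |·| = √(9²+242²) = √58645 ≈ 242.17, ∠ = arctan(242/9) ≈ 87.87°
pole (s+50): 50 + j242 → |·| = √(50²+242²) = √61064 ≈ 247.11, ∠ = arctan(242/50) ≈ 78.33°
∠L = 0.00° − 255.73° = -255.73° ≡ 104.27° (principal value)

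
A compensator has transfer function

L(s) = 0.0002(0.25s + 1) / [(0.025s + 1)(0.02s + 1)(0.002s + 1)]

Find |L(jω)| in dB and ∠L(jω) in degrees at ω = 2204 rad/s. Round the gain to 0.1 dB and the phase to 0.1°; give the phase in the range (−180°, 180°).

At ω = 2204 rad/s:
zero (1 + j2204·0.25) = 1 + j551 → |·| ≈ 551, ∠ ≈ 89.90°
pole (1 + j2204·0.025) = 1 + j55.1 → |·| ≈ 55.109, ∠ ≈ 88.96°
pole (1 + j2204·0.02) = 1 + j44.08 → |·| ≈ 44.091, ∠ ≈ 88.70°
pole (1 + j2204·0.002) = 1 + j4.408 → |·| ≈ 4.52, ∠ ≈ 77.22°
|L| = 0.0002 · 551 / (55.109 · 44.091 · 4.52) ≈ 1.0034e-05
Gain = 20 log₁₀(1.0034e-05) ≈ -99.97 dB
∠L = (89.90°) − (88.96° + 88.70° + 77.22°) = -164.98°

-100.0 dB, -165.0°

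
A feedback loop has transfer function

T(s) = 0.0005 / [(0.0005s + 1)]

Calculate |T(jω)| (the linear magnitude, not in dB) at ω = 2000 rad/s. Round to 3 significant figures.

0.000354

At ω = 2000 rad/s:
pole (1 + j2000·0.0005) = 1 + j1 → |·| ≈ 1.4142, ∠ ≈ 45.00°
|T| = 0.0005 · 1 / (1.4142) ≈ 0.00035356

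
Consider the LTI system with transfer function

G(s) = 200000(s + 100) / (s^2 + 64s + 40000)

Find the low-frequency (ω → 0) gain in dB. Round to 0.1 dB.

54.0 dB

G(0) = 200000·100 / 40000 = 500
20 log₁₀(500) ≈ 53.98 dB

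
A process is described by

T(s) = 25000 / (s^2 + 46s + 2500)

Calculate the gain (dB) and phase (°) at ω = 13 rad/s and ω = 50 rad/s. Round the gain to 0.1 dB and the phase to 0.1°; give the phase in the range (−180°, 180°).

At s = jω = j13:
quadratic: (j13)² + 46·j13 + 2500 = 2331 + j598 → |·| ≈ 2406.5, ∠ ≈ 14.39°
|T| = 25000 / 2406.5 ≈ 10.389
Gain = 20 log₁₀(10.389) ≈ 20.33 dB
∠T = 0.00° − 14.39° = -14.39°

At s = jω = j50:
quadratic: (j50)² + 46·j50 + 2500 = 0 + j2300 → |·| ≈ 2300, ∠ ≈ 90.00°
|T| = 25000 / 2300 ≈ 10.87
Gain = 20 log₁₀(10.87) ≈ 20.72 dB
∠T = 0.00° − 90.00° = -90.00°

ω = 13: 20.3 dB, -14.4°; ω = 50: 20.7 dB, -90.0°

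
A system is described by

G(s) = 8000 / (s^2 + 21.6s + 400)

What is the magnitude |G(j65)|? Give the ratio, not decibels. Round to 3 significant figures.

1.96

At s = jω = j65:
quadratic: (j65)² + 21.6·j65 + 400 = -3825 + j1404 → |·| ≈ 4074.5, ∠ ≈ 159.84°
|G| = 8000 / 4074.5 ≈ 1.9634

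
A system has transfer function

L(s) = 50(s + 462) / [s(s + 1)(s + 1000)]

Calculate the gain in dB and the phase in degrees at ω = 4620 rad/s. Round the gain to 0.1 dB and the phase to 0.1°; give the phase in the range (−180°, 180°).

-112.8 dB, -173.5°

At s = jω = j4620:
zero (s+462): 462 + j4620 → |·| = √(462²+4620²) = √21557844 ≈ 4643, ∠ = arctan(4620/462) ≈ 84.29°
pole (s+1): 1 + j4620 → |·| = √(1²+4620²) = √21344401 ≈ 4620, ∠ = arctan(4620/1) ≈ 89.99°
pole (s+1000): 1000 + j4620 → |·| = √(1000²+4620²) = √22344400 ≈ 4727, ∠ = arctan(4620/1000) ≈ 77.79°
pole at origin: |s| = 4620, ∠ = 90.00° (in denominator)
|L| = 50 · 4643 / 1.0089e+11 ≈ 2.301e-06
Gain = 20 log₁₀(2.301e-06) ≈ -112.76 dB
∠L = 84.29° − 257.78° = -173.49°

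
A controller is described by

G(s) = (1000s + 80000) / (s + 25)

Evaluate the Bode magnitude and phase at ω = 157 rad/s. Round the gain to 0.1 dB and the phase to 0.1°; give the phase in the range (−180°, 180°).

Substitute s = j157:
Numerator: 1000(j157) + 80000 = 80000 + j157000
Denominator: (j157) + 25 = 25 + j157
|N| = √(80000² + 157000²) ≈ 1.7621e+05, ∠N ≈ 63.00°
|D| = √(25² + 157²) ≈ 158.98, ∠D ≈ 80.95°
|G| = 1.7621e+05 / 158.98 ≈ 1108.4
Gain = 20 log₁₀(1108.4) ≈ 60.89 dB
∠G = 63.00° − 80.95° = -17.95°

60.9 dB, -18.0°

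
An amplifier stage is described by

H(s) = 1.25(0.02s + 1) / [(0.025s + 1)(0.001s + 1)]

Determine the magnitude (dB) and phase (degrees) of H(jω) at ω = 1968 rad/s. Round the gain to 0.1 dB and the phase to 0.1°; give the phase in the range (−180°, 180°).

At ω = 1968 rad/s:
zero (1 + j1968·0.02) = 1 + j39.36 → |·| ≈ 39.373, ∠ ≈ 88.54°
pole (1 + j1968·0.025) = 1 + j49.2 → |·| ≈ 49.21, ∠ ≈ 88.84°
pole (1 + j1968·0.001) = 1 + j1.968 → |·| ≈ 2.2075, ∠ ≈ 63.06°
|H| = 1.25 · 39.373 / (49.21 · 2.2075) ≈ 0.45306
Gain = 20 log₁₀(0.45306) ≈ -6.88 dB
∠H = (88.54°) − (88.84° + 63.06°) = -63.36°

-6.9 dB, -63.4°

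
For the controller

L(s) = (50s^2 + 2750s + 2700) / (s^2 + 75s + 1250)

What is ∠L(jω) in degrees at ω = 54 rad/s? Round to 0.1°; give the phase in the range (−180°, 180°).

21.6°

Substitute s = j54:
Numerator: 50(j54)^2 + 2750(j54) + 2700 = -143100 + j148500
Denominator: (j54)^2 + 75(j54) + 1250 = -1666 + j4050
|N| = √(143100² + 148500²) ≈ 2.0623e+05, ∠N ≈ 133.94°
|D| = √(1666² + 4050²) ≈ 4379.3, ∠D ≈ 112.36°
∠L = 133.94° − 112.36° = 21.58°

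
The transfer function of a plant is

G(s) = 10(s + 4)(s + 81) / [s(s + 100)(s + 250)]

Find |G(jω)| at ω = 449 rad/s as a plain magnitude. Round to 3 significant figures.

0.0193

At s = jω = j449:
zero (s+4): 4 + j449 → |·| = √(4²+449²) = √201617 ≈ 449.02, ∠ = arctan(449/4) ≈ 89.49°
zero (s+81): 81 + j449 → |·| = √(81²+449²) = √208162 ≈ 456.25, ∠ = arctan(449/81) ≈ 79.77°
pole (s+100): 100 + j449 → |·| = √(100²+449²) = √211601 ≈ 460, ∠ = arctan(449/100) ≈ 77.44°
pole (s+250): 250 + j449 → |·| = √(250²+449²) = √264101 ≈ 513.91, ∠ = arctan(449/250) ≈ 60.89°
pole at origin: |s| = 449, ∠ = 90.00° (in denominator)
|G| = 10 · 2.0487e+05 / 1.0614e+08 ≈ 0.019302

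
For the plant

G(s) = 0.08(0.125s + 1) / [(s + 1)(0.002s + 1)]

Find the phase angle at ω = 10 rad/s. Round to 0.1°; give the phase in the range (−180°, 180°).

-34.1°

At ω = 10 rad/s:
zero (1 + j10·0.125) = 1 + j1.25 → |·| ≈ 1.6008, ∠ ≈ 51.34°
pole (1 + j10·1) = 1 + j10 → |·| ≈ 10.05, ∠ ≈ 84.29°
pole (1 + j10·0.002) = 1 + j0.02 → |·| ≈ 1.0002, ∠ ≈ 1.15°
∠G = (51.34°) − (84.29° + 1.15°) = -34.10°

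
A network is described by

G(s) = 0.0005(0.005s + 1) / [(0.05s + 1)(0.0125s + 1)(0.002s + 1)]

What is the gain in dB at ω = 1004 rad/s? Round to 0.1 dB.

-114.9 dB

At ω = 1004 rad/s:
zero (1 + j1004·0.005) = 1 + j5.02 → |·| ≈ 5.1186, ∠ ≈ 78.73°
pole (1 + j1004·0.05) = 1 + j50.2 → |·| ≈ 50.21, ∠ ≈ 88.86°
pole (1 + j1004·0.0125) = 1 + j12.55 → |·| ≈ 12.59, ∠ ≈ 85.44°
pole (1 + j1004·0.002) = 1 + j2.008 → |·| ≈ 2.2432, ∠ ≈ 63.53°
|G| = 0.0005 · 5.1186 / (50.21 · 12.59 · 2.2432) ≈ 1.8048e-06
Gain = 20 log₁₀(1.8048e-06) ≈ -114.87 dB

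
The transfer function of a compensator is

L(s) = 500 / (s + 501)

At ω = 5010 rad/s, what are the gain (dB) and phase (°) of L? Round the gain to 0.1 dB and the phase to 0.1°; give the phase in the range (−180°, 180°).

At s = jω = j5010:
pole (s+501): 501 + j5010 → |·| = √(501²+5010²) = √25351101 ≈ 5035, ∠ = arctan(5010/501) ≈ 84.29°
|L| = 500 / 5035 ≈ 0.099305
Gain = 20 log₁₀(0.099305) ≈ -20.06 dB
∠L = 0.00° − 84.29° = -84.29°

-20.1 dB, -84.3°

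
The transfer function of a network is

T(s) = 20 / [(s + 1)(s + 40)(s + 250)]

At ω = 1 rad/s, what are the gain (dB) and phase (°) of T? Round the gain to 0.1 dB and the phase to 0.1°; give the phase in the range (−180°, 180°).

-57.0 dB, -46.7°

At s = jω = j1:
pole (s+1): 1 + j1 → |·| = √(1²+1²) = √2 ≈ 1.4142, ∠ = arctan(1/1) ≈ 45.00°
pole (s+40): 40 + j1 → |·| = √(40²+1²) = √1601 ≈ 40.012, ∠ = arctan(1/40) ≈ 1.43°
pole (s+250): 250 + j1 → |·| = √(250²+1²) = √62501 ≈ 250, ∠ = arctan(1/250) ≈ 0.23°
|T| = 20 / 14146 ≈ 0.0014138
Gain = 20 log₁₀(0.0014138) ≈ -56.99 dB
∠T = 0.00° − 46.66° = -46.66°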